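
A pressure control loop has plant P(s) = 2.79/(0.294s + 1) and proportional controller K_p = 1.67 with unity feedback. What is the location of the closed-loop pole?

Closed loop: T(s) = K_p·P/(1+K_p·P) = 4.659/(0.294s + 1 + 4.659), with pole at s = −(1 + 4.659)/0.294 = −19.25.

s = -19.25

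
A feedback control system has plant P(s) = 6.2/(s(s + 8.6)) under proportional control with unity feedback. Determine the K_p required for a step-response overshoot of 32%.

K_p = 25.7

From %OS = 100·exp(−πζ/√(1−ζ²)) = 32%, ζ = −ln(0.32)/√(π²+ln²(0.32)) = 0.341.
Characteristic equation s² + 8.6s + 6.2K_p = 0 gives ζ = 8.6/(2√(6.2K_p)).
Setting ζ = 0.341: √(6.2K_p) = 8.6/(2·0.341) = 12.61, so K_p = 159/6.2 = 25.7.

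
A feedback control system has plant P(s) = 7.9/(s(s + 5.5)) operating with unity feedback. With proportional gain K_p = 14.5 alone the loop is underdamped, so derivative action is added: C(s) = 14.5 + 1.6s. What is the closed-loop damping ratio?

ζ = 0.847

Forward path: (14.5 + 1.6s)·7.9/(s(s+5.5)). The closed-loop characteristic equation is s² + (5.5 + 7.9·1.6)s + 7.9·14.5 = 0.
That is s² + 18.14s + 114.6 = 0, so ω_n = 10.7 rad/s and ζ = 18.14/(2·10.7) = 0.8474.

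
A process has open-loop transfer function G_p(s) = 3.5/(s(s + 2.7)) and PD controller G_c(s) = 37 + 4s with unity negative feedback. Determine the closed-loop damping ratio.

ζ = 0.734

Forward path: (37 + 4s)·3.5/(s(s+2.7)). The closed-loop characteristic equation is s² + (2.7 + 3.5·4)s + 3.5·37 = 0.
That is s² + 16.7s + 129.5 = 0, so ω_n = 11.38 rad/s and ζ = 16.7/(2·11.38) = 0.7338.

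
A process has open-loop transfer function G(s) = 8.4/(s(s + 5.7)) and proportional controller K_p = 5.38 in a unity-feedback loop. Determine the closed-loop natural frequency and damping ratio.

With unity feedback the closed-loop characteristic equation is s² + 5.7s + 5.38·8.4 = s² + 5.7s + 45.19 = 0.
Matching s² + 2ζω_n s + ω_n²: ω_n = √45.19 = 6.722 rad/s and 2ζω_n = 5.7, so ζ = 5.7/(2·6.722) = 0.424.

ω_n = 6.72 rad/s, ζ = 0.424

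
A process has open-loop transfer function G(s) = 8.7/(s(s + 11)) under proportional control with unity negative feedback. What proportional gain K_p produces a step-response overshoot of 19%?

From %OS = 100·exp(−πζ/√(1−ζ²)) = 19%, ζ = −ln(0.19)/√(π²+ln²(0.19)) = 0.4673.
Characteristic equation s² + 11s + 8.7K_p = 0 gives ζ = 11/(2√(8.7K_p)).
Setting ζ = 0.4673: √(8.7K_p) = 11/(2·0.4673) = 11.77, so K_p = 138.5/8.7 = 15.9.

K_p = 15.9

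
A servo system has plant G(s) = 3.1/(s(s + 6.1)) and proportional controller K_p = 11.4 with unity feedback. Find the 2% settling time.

From 1 + K_pG(s) = 0: s² + 6.1s + 35.34 = 0 ⇒ ω_n = 5.945, ζ = 0.5131.
2% settling time T_s ≈ 4/(ζω_n) = 4/3.05 = 1.31 s.

T_s ≈ 1.31 s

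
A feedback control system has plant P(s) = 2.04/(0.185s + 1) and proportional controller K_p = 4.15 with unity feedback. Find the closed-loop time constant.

τ = 0.0195 s

Closed loop: T(s) = K_p·P/(1+K_p·P) = 8.466/(0.185s + 1 + 8.466), with pole at s = −(1 + 8.466)/0.185 = −51.17.
Closed-loop time constant τ = 1/51.17 = 0.0195 s.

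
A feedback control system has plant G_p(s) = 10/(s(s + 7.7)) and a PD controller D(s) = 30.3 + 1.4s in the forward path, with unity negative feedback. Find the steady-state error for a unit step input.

0

The open loop D(s)G_p(s) has a pole at the origin (type 1), so the static position error constant is infinite and e_ss = 1/(1+∞) = 0.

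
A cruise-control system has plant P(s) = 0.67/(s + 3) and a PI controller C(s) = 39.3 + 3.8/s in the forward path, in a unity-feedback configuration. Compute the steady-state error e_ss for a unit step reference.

The open loop C(s)P(s) has a pole at the origin (type 1), so the static position error constant is infinite and e_ss = 1/(1+∞) = 0.

0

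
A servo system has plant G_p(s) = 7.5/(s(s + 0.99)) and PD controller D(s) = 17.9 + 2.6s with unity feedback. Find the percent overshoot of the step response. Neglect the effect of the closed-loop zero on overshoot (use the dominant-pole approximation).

0.261%

Forward path: (17.9 + 2.6s)·7.5/(s(s+0.99)). The closed-loop characteristic equation is s² + (0.99 + 7.5·2.6)s + 7.5·17.9 = 0.
That is s² + 20.49s + 134.2 = 0, so ω_n = 11.59 rad/s and ζ = 20.49/(2·11.59) = 0.8842.
%OS = 100·exp(−πζ/√(1−ζ²)) = 0.261%.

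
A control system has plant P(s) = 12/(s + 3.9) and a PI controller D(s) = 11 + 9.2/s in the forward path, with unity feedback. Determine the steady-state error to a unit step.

The open loop D(s)P(s) has a pole at the origin (type 1), so the static position error constant is infinite and e_ss = 1/(1+∞) = 0.

0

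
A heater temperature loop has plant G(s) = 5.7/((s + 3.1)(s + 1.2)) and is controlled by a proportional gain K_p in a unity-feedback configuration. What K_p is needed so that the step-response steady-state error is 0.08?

For a type-0 loop with proportional control, e_ss = 1/(1 + K_p·G(0)).
G(0) = 1.532. Require 1/(1 + K_p·1.532) = 0.08, so 1 + 1.532·K_p = 12.5.
K_p = (12.5 − 1)/1.532 = 7.51.

K_p = 7.51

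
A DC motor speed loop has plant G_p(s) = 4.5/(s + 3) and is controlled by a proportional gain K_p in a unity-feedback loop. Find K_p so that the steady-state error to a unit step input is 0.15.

The loop is type 0, so e_ss(step) = 1/(1 + K_pos) with K_pos = K_p·G_p(0).
G_p(0) = 1.5. Require 1/(1 + K_p·1.5) = 0.15, so 1 + 1.5·K_p = 6.667.
K_p = (6.667 − 1)/1.5 = 3.78.

K_p = 3.78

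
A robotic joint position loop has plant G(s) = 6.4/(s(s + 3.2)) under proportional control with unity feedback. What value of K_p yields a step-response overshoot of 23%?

K_p = 2.23

From %OS = 100·exp(−πζ/√(1−ζ²)) = 23%, ζ = −ln(0.23)/√(π²+ln²(0.23)) = 0.4237.
Characteristic equation s² + 3.2s + 6.4K_p = 0 gives ζ = 3.2/(2√(6.4K_p)).
Setting ζ = 0.4237: √(6.4K_p) = 3.2/(2·0.4237) = 3.776, so K_p = 14.26/6.4 = 2.23.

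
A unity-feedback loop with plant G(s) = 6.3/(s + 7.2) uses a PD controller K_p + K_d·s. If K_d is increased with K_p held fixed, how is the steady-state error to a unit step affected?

K_d affects only the transient (the s-coefficient); the DC loop gain, and hence e_ss, depends only on K_p.

unchanged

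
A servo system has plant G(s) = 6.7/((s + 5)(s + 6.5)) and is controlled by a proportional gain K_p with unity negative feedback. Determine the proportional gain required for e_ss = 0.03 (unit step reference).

The loop is type 0, so e_ss(step) = 1/(1 + K_pos) with K_pos = K_p·G(0).
G(0) = 0.2062. Require 1/(1 + K_p·0.2062) = 0.03, so 1 + 0.2062·K_p = 33.33.
K_p = (33.33 − 1)/0.2062 = 157.

K_p = 157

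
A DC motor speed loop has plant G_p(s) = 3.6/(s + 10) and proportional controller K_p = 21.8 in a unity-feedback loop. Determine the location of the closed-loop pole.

Closed-loop transfer function: T(s) = K_p·G_p(s)/(1 + K_p·G_p(s)) = 78.48/(s + 10 + 78.48) = 78.48/(s + 88.48).
The closed-loop pole is at s = −88.48.

s = -88.48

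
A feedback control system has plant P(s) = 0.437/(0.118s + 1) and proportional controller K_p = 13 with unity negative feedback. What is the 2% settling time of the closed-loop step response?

Closed loop: T(s) = K_p·P/(1+K_p·P) = 5.681/(0.118s + 1 + 5.681), with pole at s = −(1 + 5.681)/0.118 = −56.62.
τ = 1/56.62 = 0.01766 s, so 2% settling time ≈ 4τ = 0.0706 s.

T_s ≈ 0.0706 s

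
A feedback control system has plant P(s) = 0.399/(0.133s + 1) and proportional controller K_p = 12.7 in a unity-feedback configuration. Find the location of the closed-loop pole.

s = -45.62

Closed loop: T(s) = K_p·P/(1+K_p·P) = 5.067/(0.133s + 1 + 5.067), with pole at s = −(1 + 5.067)/0.133 = −45.62.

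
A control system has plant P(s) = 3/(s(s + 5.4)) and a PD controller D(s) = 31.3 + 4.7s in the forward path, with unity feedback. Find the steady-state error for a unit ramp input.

0.0575

The loop has one pole at the origin (type 1). Velocity error constant K_v = lim_{s→0} s·D(s)P(s) = 31.3·3/5.4 = 17.39.
Steady-state error to a unit ramp: e_ss = 1/K_v = 0.0575.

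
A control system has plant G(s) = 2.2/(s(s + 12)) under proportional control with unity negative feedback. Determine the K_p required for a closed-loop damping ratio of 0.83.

K_p = 23.8

Closed-loop characteristic equation: s² + 12s + K_p·2.2 = 0.
So ω_n = √(2.2K_p) and 2ζω_n = 12, giving ζ = 12/(2√(2.2K_p)).
Setting ζ = 0.83: √(2.2K_p) = 12/(2·0.83) = 7.229, so K_p = 52.26/2.2 = 23.8.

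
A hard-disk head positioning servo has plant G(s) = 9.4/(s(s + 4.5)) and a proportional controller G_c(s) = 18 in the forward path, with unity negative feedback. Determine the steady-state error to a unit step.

The open loop G_c(s)G(s) has a pole at the origin (type 1), so the static position error constant is infinite and e_ss = 1/(1+∞) = 0.

0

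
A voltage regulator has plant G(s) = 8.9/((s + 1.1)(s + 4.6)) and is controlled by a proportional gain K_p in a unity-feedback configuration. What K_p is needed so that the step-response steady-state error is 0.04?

Steady-state error for a unit step on this type-0 loop is 1/(1 + K_p·G(0)).
G(0) = 1.759. Require 1/(1 + K_p·1.759) = 0.04, so 1 + 1.759·K_p = 25.
K_p = (25 − 1)/1.759 = 13.6.

K_p = 13.6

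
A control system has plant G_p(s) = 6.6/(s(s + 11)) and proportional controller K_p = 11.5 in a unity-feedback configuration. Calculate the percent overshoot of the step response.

The closed-loop denominator s² + 11s + 75.9 gives ω_n = √75.9 = 8.712 and ζ = 11/(2ω_n) = 0.6313.
%OS = 100·exp(−πζ/√(1−ζ²)) = 100·exp(−π·0.6313/√0.6014) = 7.75%.

7.75%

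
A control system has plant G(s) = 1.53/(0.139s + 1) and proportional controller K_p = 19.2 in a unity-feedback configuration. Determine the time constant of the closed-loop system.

Closed loop: T(s) = K_p·G/(1+K_p·G) = 29.38/(0.139s + 1 + 29.38), with pole at s = −(1 + 29.38)/0.139 = −218.5.
Closed-loop time constant τ = 1/218.5 = 0.00458 s.

τ = 0.00458 s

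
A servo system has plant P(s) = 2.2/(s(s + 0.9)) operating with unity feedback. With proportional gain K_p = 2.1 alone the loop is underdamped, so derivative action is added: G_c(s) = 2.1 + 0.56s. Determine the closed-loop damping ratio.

Forward path: (2.1 + 0.56s)·2.2/(s(s+0.9)). The closed-loop characteristic equation is s² + (0.9 + 2.2·0.56)s + 2.2·2.1 = 0.
That is s² + 2.132s + 4.62 = 0, so ω_n = 2.149 rad/s and ζ = 2.132/(2·2.149) = 0.4959.

ζ = 0.496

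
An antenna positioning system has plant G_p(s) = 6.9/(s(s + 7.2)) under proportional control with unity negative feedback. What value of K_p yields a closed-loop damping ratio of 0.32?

K_p = 18.3

Closed-loop characteristic equation: s² + 7.2s + K_p·6.9 = 0.
So ω_n = √(6.9K_p) and 2ζω_n = 7.2, giving ζ = 7.2/(2√(6.9K_p)).
Setting ζ = 0.32: √(6.9K_p) = 7.2/(2·0.32) = 11.25, so K_p = 126.6/6.9 = 18.3.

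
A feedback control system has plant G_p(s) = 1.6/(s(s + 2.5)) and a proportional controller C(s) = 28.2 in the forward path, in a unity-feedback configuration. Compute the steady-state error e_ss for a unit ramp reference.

0.0554

The loop has one pole at the origin (type 1). Velocity error constant K_v = lim_{s→0} s·C(s)G_p(s) = 28.2·1.6/2.5 = 18.05.
Steady-state error to a unit ramp: e_ss = 1/K_v = 0.0554.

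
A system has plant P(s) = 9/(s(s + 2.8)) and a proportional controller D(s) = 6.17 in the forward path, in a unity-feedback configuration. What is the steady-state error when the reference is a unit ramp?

The loop has one pole at the origin (type 1). Velocity error constant K_v = lim_{s→0} s·D(s)P(s) = 6.17·9/2.8 = 19.83.
Steady-state error to a unit ramp: e_ss = 1/K_v = 0.0504.

0.0504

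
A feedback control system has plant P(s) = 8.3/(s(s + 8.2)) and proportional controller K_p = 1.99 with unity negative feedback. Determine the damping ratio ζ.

The closed-loop denominator is s(s+8.2) + 1.99·8.3 = s² + 8.2s + 16.52.
Matching s² + 2ζω_n s + ω_n²: ω_n = √16.52 = 4.064 rad/s and 2ζω_n = 8.2, so ζ = 8.2/(2·4.064) = 1.01.

ζ = 1.01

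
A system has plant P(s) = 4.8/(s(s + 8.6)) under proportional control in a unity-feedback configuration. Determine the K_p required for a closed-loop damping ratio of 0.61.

Closed-loop characteristic equation: s² + 8.6s + K_p·4.8 = 0.
So ω_n = √(4.8K_p) and 2ζω_n = 8.6, giving ζ = 8.6/(2√(4.8K_p)).
Setting ζ = 0.61: √(4.8K_p) = 8.6/(2·0.61) = 7.049, so K_p = 49.69/4.8 = 10.4.

K_p = 10.4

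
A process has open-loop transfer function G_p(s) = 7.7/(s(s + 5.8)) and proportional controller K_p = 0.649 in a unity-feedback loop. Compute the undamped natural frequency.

ω_n = 2.24 rad/s

The closed-loop denominator is s(s+5.8) + 0.649·7.7 = s² + 5.8s + 4.997.
Matching s² + 2ζω_n s + ω_n²: ω_n = √4.997 = 2.235 rad/s and 2ζω_n = 5.8, so ζ = 5.8/(2·2.235) = 1.3.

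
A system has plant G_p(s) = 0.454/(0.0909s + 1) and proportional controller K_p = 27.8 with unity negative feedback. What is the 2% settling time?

Closed loop: T(s) = K_p·G_p/(1+K_p·G_p) = 12.62/(0.0909s + 1 + 12.62), with pole at s = −(1 + 12.62)/0.0909 = −149.8.
τ = 1/149.8 = 0.006673 s, so 2% settling time ≈ 4τ = 0.0267 s.

T_s ≈ 0.0267 s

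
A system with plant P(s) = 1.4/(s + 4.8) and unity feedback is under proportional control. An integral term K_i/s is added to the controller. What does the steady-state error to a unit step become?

0

The integrator makes K_pos = lim_{s→0} C(s)G(s) infinite, so e_ss = 1/(1+K_pos) = 0.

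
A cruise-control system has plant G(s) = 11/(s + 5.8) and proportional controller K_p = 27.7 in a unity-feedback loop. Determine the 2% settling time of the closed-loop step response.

Closed-loop transfer function: T(s) = K_p·G(s)/(1 + K_p·G(s)) = 304.7/(s + 5.8 + 304.7) = 304.7/(s + 310.5).
Time constant τ = 1/310.5 = 0.003221 s, so the 2% settling time is about 4τ = 0.0129 s.

T_s ≈ 0.0129 s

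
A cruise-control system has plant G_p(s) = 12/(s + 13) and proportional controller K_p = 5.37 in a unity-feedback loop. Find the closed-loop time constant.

Closed-loop transfer function: T(s) = K_p·G_p(s)/(1 + K_p·G_p(s)) = 64.44/(s + 13 + 64.44) = 64.44/(s + 77.44).
Time constant τ = 1/77.44 = 0.0129 s.

τ = 0.0129 s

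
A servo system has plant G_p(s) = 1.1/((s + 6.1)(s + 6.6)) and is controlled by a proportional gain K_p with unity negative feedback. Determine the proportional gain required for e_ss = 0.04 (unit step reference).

The loop is type 0, so e_ss(step) = 1/(1 + K_pos) with K_pos = K_p·G_p(0).
G_p(0) = 0.02732. Require 1/(1 + K_p·0.02732) = 0.04, so 1 + 0.02732·K_p = 25.
K_p = (25 − 1)/0.02732 = 878.

K_p = 878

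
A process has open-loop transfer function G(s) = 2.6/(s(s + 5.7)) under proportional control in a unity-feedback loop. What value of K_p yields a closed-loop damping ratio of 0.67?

Closed-loop characteristic equation: s² + 5.7s + K_p·2.6 = 0.
So ω_n = √(2.6K_p) and 2ζω_n = 5.7, giving ζ = 5.7/(2√(2.6K_p)).
Setting ζ = 0.67: √(2.6K_p) = 5.7/(2·0.67) = 4.254, so K_p = 18.09/2.6 = 6.96.

K_p = 6.96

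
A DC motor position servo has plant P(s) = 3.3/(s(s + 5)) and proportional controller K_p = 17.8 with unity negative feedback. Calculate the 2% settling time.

The closed-loop denominator s² + 5s + 58.74 gives ω_n = √58.74 = 7.664 and ζ = 5/(2ω_n) = 0.3262.
2% settling time T_s ≈ 4/(ζω_n) = 4/2.5 = 1.6 s.

T_s ≈ 1.6 s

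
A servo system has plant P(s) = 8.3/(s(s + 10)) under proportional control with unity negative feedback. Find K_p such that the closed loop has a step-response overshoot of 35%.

K_p = 30

From %OS = 100·exp(−πζ/√(1−ζ²)) = 35%, ζ = −ln(0.35)/√(π²+ln²(0.35)) = 0.3169.
Characteristic equation s² + 10s + 8.3K_p = 0 gives ζ = 10/(2√(8.3K_p)).
Setting ζ = 0.3169: √(8.3K_p) = 10/(2·0.3169) = 15.78, so K_p = 248.9/8.3 = 30.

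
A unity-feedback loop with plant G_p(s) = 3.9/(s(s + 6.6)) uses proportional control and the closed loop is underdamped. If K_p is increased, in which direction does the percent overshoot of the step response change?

Characteristic equation s² + 6.6s + K_p·3.9 = 0: raising K_p raises ω_n while 2ζω_n = 6.6 is fixed, so ζ falls and overshoot grows.

increase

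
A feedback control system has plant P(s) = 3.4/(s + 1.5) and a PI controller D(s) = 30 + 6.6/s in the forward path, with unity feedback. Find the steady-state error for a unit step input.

The open loop D(s)P(s) has a pole at the origin (type 1), so the static position error constant is infinite and e_ss = 1/(1+∞) = 0.

0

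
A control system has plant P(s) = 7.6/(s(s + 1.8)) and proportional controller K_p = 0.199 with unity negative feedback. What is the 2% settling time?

Closed-loop characteristic equation: s² + 1.8s + 1.512 = 0, so ω_n = 1.23 rad/s and ζ = 1.8/(2·1.23) = 0.7318.
2% settling time T_s ≈ 4/(ζω_n) = 4/0.9 = 4.44 s.

T_s ≈ 4.44 s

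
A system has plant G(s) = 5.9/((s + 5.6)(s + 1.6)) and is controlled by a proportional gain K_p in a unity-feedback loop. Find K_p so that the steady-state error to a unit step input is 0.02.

For a type-0 loop with proportional control, e_ss = 1/(1 + K_p·G(0)).
G(0) = 0.6585. Require 1/(1 + K_p·0.6585) = 0.02, so 1 + 0.6585·K_p = 50.
K_p = (50 − 1)/0.6585 = 74.4.

K_p = 74.4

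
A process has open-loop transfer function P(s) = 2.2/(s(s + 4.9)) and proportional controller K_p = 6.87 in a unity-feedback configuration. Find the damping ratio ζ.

ζ = 0.63

1 + K_p·P(s) = 0 gives s² + 4.9s + 15.11 = 0.
So ω_n² = 15.11 ⇒ ω_n = 3.888 rad/s, and ζ = 4.9/(2ω_n) = 0.63.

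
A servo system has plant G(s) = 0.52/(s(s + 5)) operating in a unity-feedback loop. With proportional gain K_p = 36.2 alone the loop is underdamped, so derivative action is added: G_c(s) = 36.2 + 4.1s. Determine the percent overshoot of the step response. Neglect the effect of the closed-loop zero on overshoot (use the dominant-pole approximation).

Forward path: (36.2 + 4.1s)·0.52/(s(s+5)). The closed-loop characteristic equation is s² + (5 + 0.52·4.1)s + 0.52·36.2 = 0.
That is s² + 7.132s + 18.82 = 0, so ω_n = 4.339 rad/s and ζ = 7.132/(2·4.339) = 0.8219.
%OS = 100·exp(−πζ/√(1−ζ²)) = 1.07%.

1.07%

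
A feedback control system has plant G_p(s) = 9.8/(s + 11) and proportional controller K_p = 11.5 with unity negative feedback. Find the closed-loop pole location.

s = -123.7

Closed-loop transfer function: T(s) = K_p·G_p(s)/(1 + K_p·G_p(s)) = 112.7/(s + 11 + 112.7) = 112.7/(s + 123.7).
The closed-loop pole is at s = −123.7.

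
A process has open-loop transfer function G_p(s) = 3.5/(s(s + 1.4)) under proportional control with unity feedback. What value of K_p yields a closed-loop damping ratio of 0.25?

Closed-loop characteristic equation: s² + 1.4s + K_p·3.5 = 0.
So ω_n = √(3.5K_p) and 2ζω_n = 1.4, giving ζ = 1.4/(2√(3.5K_p)).
Setting ζ = 0.25: √(3.5K_p) = 1.4/(2·0.25) = 2.8, so K_p = 7.84/3.5 = 2.24.

K_p = 2.24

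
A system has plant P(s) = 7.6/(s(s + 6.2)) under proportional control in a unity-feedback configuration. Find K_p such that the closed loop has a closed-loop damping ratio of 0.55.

Closed-loop characteristic equation: s² + 6.2s + K_p·7.6 = 0.
So ω_n = √(7.6K_p) and 2ζω_n = 6.2, giving ζ = 6.2/(2√(7.6K_p)).
Setting ζ = 0.55: √(7.6K_p) = 6.2/(2·0.55) = 5.636, so K_p = 31.77/7.6 = 4.18.

K_p = 4.18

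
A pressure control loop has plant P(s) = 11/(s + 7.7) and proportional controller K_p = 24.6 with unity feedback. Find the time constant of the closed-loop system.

τ = 0.00359 s

Closed-loop transfer function: T(s) = K_p·P(s)/(1 + K_p·P(s)) = 270.6/(s + 7.7 + 270.6) = 270.6/(s + 278.3).
Time constant τ = 1/278.3 = 0.00359 s.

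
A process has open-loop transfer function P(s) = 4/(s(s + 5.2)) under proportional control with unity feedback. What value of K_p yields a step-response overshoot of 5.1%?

K_p = 3.57

From %OS = 100·exp(−πζ/√(1−ζ²)) = 5.1%, ζ = −ln(0.051)/√(π²+ln²(0.051)) = 0.6877.
Characteristic equation s² + 5.2s + 4K_p = 0 gives ζ = 5.2/(2√(4K_p)).
Setting ζ = 0.6877: √(4K_p) = 5.2/(2·0.6877) = 3.781, so K_p = 14.29/4 = 3.57.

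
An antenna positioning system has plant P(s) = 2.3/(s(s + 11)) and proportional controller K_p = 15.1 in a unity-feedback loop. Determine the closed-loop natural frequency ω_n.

ω_n = 5.89 rad/s

1 + K_p·P(s) = 0 gives s² + 11s + 34.73 = 0.
Matching s² + 2ζω_n s + ω_n²: ω_n = √34.73 = 5.893 rad/s and 2ζω_n = 11, so ζ = 11/(2·5.893) = 0.933.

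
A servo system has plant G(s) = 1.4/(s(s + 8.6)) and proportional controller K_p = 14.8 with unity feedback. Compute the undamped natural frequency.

1 + K_p·G(s) = 0 gives s² + 8.6s + 20.72 = 0.
So ω_n² = 20.72 ⇒ ω_n = 4.552 rad/s, and ζ = 8.6/(2ω_n) = 0.945.

ω_n = 4.55 rad/s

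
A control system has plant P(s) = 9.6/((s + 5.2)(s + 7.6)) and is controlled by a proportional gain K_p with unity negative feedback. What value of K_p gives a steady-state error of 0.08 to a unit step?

K_p = 47.3

Steady-state error for a unit step on this type-0 loop is 1/(1 + K_p·P(0)).
P(0) = 0.2429. Require 1/(1 + K_p·0.2429) = 0.08, so 1 + 0.2429·K_p = 12.5.
K_p = (12.5 − 1)/0.2429 = 47.3.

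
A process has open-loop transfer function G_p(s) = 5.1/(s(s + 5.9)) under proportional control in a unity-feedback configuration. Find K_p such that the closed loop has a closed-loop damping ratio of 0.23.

K_p = 32.3

Closed-loop characteristic equation: s² + 5.9s + K_p·5.1 = 0.
So ω_n = √(5.1K_p) and 2ζω_n = 5.9, giving ζ = 5.9/(2√(5.1K_p)).
Setting ζ = 0.23: √(5.1K_p) = 5.9/(2·0.23) = 12.83, so K_p = 164.5/5.1 = 32.3.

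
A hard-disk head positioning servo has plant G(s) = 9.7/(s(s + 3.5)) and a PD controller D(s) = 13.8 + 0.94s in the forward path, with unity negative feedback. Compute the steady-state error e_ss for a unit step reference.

0

The open loop D(s)G(s) has a pole at the origin (type 1), so the static position error constant is infinite and e_ss = 1/(1+∞) = 0.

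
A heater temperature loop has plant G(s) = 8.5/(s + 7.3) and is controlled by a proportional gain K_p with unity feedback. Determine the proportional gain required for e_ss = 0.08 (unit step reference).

For a type-0 loop with proportional control, e_ss = 1/(1 + K_p·G(0)).
G(0) = 1.164. Require 1/(1 + K_p·1.164) = 0.08, so 1 + 1.164·K_p = 12.5.
K_p = (12.5 − 1)/1.164 = 9.88.

K_p = 9.88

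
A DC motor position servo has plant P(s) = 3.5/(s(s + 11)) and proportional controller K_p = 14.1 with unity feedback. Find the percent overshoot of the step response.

From 1 + K_pP(s) = 0: s² + 11s + 49.35 = 0 ⇒ ω_n = 7.025, ζ = 0.7829.
%OS = 100·exp(−πζ/√(1−ζ²)) = 100·exp(−π·0.7829/√0.387) = 1.92%.

1.92%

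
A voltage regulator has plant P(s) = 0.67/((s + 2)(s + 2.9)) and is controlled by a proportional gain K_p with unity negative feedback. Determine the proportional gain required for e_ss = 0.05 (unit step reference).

The loop is type 0, so e_ss(step) = 1/(1 + K_pos) with K_pos = K_p·P(0).
P(0) = 0.1155. Require 1/(1 + K_p·0.1155) = 0.05, so 1 + 0.1155·K_p = 20.
K_p = (20 − 1)/0.1155 = 164.

K_p = 164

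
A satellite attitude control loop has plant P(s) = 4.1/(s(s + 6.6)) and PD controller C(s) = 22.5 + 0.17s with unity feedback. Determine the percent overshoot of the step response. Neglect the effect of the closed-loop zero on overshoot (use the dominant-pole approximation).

27.5%

Forward path: (22.5 + 0.17s)·4.1/(s(s+6.6)). The closed-loop characteristic equation is s² + (6.6 + 4.1·0.17)s + 4.1·22.5 = 0.
That is s² + 7.297s + 92.25 = 0, so ω_n = 9.605 rad/s and ζ = 7.297/(2·9.605) = 0.3799.
%OS = 100·exp(−πζ/√(1−ζ²)) = 27.5%.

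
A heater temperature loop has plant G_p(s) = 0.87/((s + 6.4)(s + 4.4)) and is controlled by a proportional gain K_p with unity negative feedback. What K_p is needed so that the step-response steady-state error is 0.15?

K_p = 183

The loop is type 0, so e_ss(step) = 1/(1 + K_pos) with K_pos = K_p·G_p(0).
G_p(0) = 0.03089. Require 1/(1 + K_p·0.03089) = 0.15, so 1 + 0.03089·K_p = 6.667.
K_p = (6.667 − 1)/0.03089 = 183.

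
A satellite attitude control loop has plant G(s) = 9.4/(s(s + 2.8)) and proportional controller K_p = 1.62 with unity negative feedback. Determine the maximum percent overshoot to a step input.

29.9%

The closed-loop denominator s² + 2.8s + 15.23 gives ω_n = √15.23 = 3.902 and ζ = 2.8/(2ω_n) = 0.3588.
%OS = 100·exp(−πζ/√(1−ζ²)) = 100·exp(−π·0.3588/√0.8713) = 29.9%.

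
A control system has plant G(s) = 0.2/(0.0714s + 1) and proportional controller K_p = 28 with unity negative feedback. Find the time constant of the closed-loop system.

τ = 0.0108 s

Closed loop: T(s) = K_p·G/(1+K_p·G) = 5.6/(0.0714s + 1 + 5.6), with pole at s = −(1 + 5.6)/0.0714 = −92.44.
Closed-loop time constant τ = 1/92.44 = 0.0108 s.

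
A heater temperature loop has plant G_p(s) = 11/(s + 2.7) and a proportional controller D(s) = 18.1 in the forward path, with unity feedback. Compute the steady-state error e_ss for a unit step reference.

The loop is type 0. Static position error constant K_pos = D(0)·G_p(0) = 18.1·4.074 = 73.74.
Steady-state error to a unit step: e_ss = 1/(1+K_pos) = 1/74.74 = 0.0134.

0.0134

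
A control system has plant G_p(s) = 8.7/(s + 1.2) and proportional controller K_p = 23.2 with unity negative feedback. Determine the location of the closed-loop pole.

s = -203

Closed-loop transfer function: T(s) = K_p·G_p(s)/(1 + K_p·G_p(s)) = 201.8/(s + 1.2 + 201.8) = 201.8/(s + 203).
The closed-loop pole is at s = −203.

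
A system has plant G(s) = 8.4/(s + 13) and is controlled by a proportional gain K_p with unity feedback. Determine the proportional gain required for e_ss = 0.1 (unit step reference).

K_p = 13.9

For a type-0 loop with proportional control, e_ss = 1/(1 + K_p·G(0)).
G(0) = 0.6462. Require 1/(1 + K_p·0.6462) = 0.1, so 1 + 0.6462·K_p = 10.
K_p = (10 − 1)/0.6462 = 13.9.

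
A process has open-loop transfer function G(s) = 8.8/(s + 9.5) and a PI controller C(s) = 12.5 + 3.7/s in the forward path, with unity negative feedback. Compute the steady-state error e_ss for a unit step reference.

The open loop C(s)G(s) has a pole at the origin (type 1), so the static position error constant is infinite and e_ss = 1/(1+∞) = 0.

0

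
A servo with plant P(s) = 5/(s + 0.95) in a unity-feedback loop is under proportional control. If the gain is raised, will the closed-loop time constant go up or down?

decrease

The closed-loop bandwidth 0.95+K_p·5 grows with K_p, so τ shrinks.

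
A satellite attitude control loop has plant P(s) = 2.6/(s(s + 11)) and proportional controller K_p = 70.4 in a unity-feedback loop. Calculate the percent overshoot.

24.7%

The closed-loop denominator s² + 11s + 183 gives ω_n = √183 = 13.53 and ζ = 11/(2ω_n) = 0.4065.
%OS = 100·exp(−πζ/√(1−ζ²)) = 100·exp(−π·0.4065/√0.8347) = 24.7%.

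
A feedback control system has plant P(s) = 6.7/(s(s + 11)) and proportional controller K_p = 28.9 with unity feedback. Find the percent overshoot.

Closed-loop characteristic equation: s² + 11s + 193.6 = 0, so ω_n = 13.92 rad/s and ζ = 11/(2·13.92) = 0.3953.
%OS = 100·exp(−πζ/√(1−ζ²)) = 100·exp(−π·0.3953/√0.8438) = 25.9%.

25.9%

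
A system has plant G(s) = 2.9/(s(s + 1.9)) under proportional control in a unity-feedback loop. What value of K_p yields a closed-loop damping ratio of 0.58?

K_p = 0.925

Closed-loop characteristic equation: s² + 1.9s + K_p·2.9 = 0.
So ω_n = √(2.9K_p) and 2ζω_n = 1.9, giving ζ = 1.9/(2√(2.9K_p)).
Setting ζ = 0.58: √(2.9K_p) = 1.9/(2·0.58) = 1.638, so K_p = 2.683/2.9 = 0.925.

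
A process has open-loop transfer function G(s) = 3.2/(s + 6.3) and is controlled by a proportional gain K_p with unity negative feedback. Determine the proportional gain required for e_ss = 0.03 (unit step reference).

Steady-state error for a unit step on this type-0 loop is 1/(1 + K_p·G(0)).
G(0) = 0.5079. Require 1/(1 + K_p·0.5079) = 0.03, so 1 + 0.5079·K_p = 33.33.
K_p = (33.33 − 1)/0.5079 = 63.7.

K_p = 63.7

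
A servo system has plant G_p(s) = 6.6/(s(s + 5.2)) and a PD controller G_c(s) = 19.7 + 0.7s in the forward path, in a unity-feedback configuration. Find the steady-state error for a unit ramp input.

The loop has one pole at the origin (type 1). Velocity error constant K_v = lim_{s→0} s·G_c(s)G_p(s) = 19.7·6.6/5.2 = 25.
Steady-state error to a unit ramp: e_ss = 1/K_v = 0.04.

0.04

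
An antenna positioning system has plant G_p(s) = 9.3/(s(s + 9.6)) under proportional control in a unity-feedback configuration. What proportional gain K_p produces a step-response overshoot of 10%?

From %OS = 100·exp(−πζ/√(1−ζ²)) = 10%, ζ = −ln(0.1)/√(π²+ln²(0.1)) = 0.5912.
Characteristic equation s² + 9.6s + 9.3K_p = 0 gives ζ = 9.6/(2√(9.3K_p)).
Setting ζ = 0.5912: √(9.3K_p) = 9.6/(2·0.5912) = 8.12, so K_p = 65.93/9.3 = 7.09.

K_p = 7.09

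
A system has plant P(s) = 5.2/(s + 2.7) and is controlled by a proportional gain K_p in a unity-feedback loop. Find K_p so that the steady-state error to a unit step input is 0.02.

Steady-state error for a unit step on this type-0 loop is 1/(1 + K_p·P(0)).
P(0) = 1.926. Require 1/(1 + K_p·1.926) = 0.02, so 1 + 1.926·K_p = 50.
K_p = (50 − 1)/1.926 = 25.4.

K_p = 25.4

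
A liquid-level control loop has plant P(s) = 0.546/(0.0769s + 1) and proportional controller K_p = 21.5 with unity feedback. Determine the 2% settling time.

Closed loop: T(s) = K_p·P/(1+K_p·P) = 11.74/(0.0769s + 1 + 11.74), with pole at s = −(1 + 11.74)/0.0769 = −165.7.
τ = 1/165.7 = 0.006037 s, so 2% settling time ≈ 4τ = 0.0241 s.

T_s ≈ 0.0241 s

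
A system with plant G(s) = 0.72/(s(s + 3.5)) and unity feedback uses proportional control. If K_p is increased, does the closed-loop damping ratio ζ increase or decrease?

ζ = 3.5/(2√(0.72K_p)); increasing K_p raises the denominator, so ζ falls.

decrease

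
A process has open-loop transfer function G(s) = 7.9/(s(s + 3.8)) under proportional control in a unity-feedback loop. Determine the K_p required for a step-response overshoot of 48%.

K_p = 8.83

From %OS = 100·exp(−πζ/√(1−ζ²)) = 48%, ζ = −ln(0.48)/√(π²+ln²(0.48)) = 0.2275.
Characteristic equation s² + 3.8s + 7.9K_p = 0 gives ζ = 3.8/(2√(7.9K_p)).
Setting ζ = 0.2275: √(7.9K_p) = 3.8/(2·0.2275) = 8.352, so K_p = 69.75/7.9 = 8.83.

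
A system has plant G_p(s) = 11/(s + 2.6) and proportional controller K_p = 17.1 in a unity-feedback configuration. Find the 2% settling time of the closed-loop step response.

T_s ≈ 0.021 s

Closed-loop transfer function: T(s) = K_p·G_p(s)/(1 + K_p·G_p(s)) = 188.1/(s + 2.6 + 188.1) = 188.1/(s + 190.7).
Time constant τ = 1/190.7 = 0.005244 s, so the 2% settling time is about 4τ = 0.021 s.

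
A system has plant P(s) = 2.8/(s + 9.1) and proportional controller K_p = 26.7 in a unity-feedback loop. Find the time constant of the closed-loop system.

Closed-loop transfer function: T(s) = K_p·P(s)/(1 + K_p·P(s)) = 74.76/(s + 9.1 + 74.76) = 74.76/(s + 83.86).
Time constant τ = 1/83.86 = 0.0119 s.

τ = 0.0119 s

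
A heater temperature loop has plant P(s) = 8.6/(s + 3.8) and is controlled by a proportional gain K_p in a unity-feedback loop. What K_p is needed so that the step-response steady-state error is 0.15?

The loop is type 0, so e_ss(step) = 1/(1 + K_pos) with K_pos = K_p·P(0).
P(0) = 2.263. Require 1/(1 + K_p·2.263) = 0.15, so 1 + 2.263·K_p = 6.667.
K_p = (6.667 − 1)/2.263 = 2.5.

K_p = 2.5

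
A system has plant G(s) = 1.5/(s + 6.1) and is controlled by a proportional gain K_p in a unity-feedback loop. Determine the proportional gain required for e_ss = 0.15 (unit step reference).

Steady-state error for a unit step on this type-0 loop is 1/(1 + K_p·G(0)).
G(0) = 0.2459. Require 1/(1 + K_p·0.2459) = 0.15, so 1 + 0.2459·K_p = 6.667.
K_p = (6.667 − 1)/0.2459 = 23.

K_p = 23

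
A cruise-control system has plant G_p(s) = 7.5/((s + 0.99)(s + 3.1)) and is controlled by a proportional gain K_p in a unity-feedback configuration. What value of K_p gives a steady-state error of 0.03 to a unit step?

K_p = 13.2

The loop is type 0, so e_ss(step) = 1/(1 + K_pos) with K_pos = K_p·G_p(0).
G_p(0) = 2.444. Require 1/(1 + K_p·2.444) = 0.03, so 1 + 2.444·K_p = 33.33.
K_p = (33.33 − 1)/2.444 = 13.2.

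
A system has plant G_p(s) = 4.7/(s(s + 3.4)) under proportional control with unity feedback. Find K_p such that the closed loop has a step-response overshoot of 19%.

From %OS = 100·exp(−πζ/√(1−ζ²)) = 19%, ζ = −ln(0.19)/√(π²+ln²(0.19)) = 0.4673.
Characteristic equation s² + 3.4s + 4.7K_p = 0 gives ζ = 3.4/(2√(4.7K_p)).
Setting ζ = 0.4673: √(4.7K_p) = 3.4/(2·0.4673) = 3.638, so K_p = 13.23/4.7 = 2.82.

K_p = 2.82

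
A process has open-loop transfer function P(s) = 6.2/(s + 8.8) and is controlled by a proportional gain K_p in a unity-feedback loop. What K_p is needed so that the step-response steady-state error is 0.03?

The loop is type 0, so e_ss(step) = 1/(1 + K_pos) with K_pos = K_p·P(0).
P(0) = 0.7045. Require 1/(1 + K_p·0.7045) = 0.03, so 1 + 0.7045·K_p = 33.33.
K_p = (33.33 − 1)/0.7045 = 45.9.

K_p = 45.9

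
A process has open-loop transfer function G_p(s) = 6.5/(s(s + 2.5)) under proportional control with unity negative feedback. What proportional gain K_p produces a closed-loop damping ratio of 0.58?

K_p = 0.715

Closed-loop characteristic equation: s² + 2.5s + K_p·6.5 = 0.
So ω_n = √(6.5K_p) and 2ζω_n = 2.5, giving ζ = 2.5/(2√(6.5K_p)).
Setting ζ = 0.58: √(6.5K_p) = 2.5/(2·0.58) = 2.155, so K_p = 4.645/6.5 = 0.715.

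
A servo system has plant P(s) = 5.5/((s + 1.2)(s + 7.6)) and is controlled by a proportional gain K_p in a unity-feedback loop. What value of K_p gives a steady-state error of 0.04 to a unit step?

The loop is type 0, so e_ss(step) = 1/(1 + K_pos) with K_pos = K_p·P(0).
P(0) = 0.6031. Require 1/(1 + K_p·0.6031) = 0.04, so 1 + 0.6031·K_p = 25.
K_p = (25 − 1)/0.6031 = 39.8.

K_p = 39.8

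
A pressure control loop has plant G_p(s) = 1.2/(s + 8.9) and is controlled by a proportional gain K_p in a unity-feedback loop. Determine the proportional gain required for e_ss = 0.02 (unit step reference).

Steady-state error for a unit step on this type-0 loop is 1/(1 + K_p·G_p(0)).
G_p(0) = 0.1348. Require 1/(1 + K_p·0.1348) = 0.02, so 1 + 0.1348·K_p = 50.
K_p = (50 − 1)/0.1348 = 363.

K_p = 363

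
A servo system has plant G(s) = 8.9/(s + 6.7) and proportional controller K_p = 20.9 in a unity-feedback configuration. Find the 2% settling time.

Closed-loop transfer function: T(s) = K_p·G(s)/(1 + K_p·G(s)) = 186/(s + 6.7 + 186) = 186/(s + 192.7).
Time constant τ = 1/192.7 = 0.005189 s, so the 2% settling time is about 4τ = 0.0208 s.

T_s ≈ 0.0208 s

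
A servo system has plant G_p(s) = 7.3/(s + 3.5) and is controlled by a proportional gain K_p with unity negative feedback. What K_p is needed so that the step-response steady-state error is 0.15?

K_p = 2.72

For a type-0 loop with proportional control, e_ss = 1/(1 + K_p·G_p(0)).
G_p(0) = 2.086. Require 1/(1 + K_p·2.086) = 0.15, so 1 + 2.086·K_p = 6.667.
K_p = (6.667 − 1)/2.086 = 2.72.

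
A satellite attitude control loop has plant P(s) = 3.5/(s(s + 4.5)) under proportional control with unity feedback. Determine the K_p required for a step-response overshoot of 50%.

From %OS = 100·exp(−πζ/√(1−ζ²)) = 50%, ζ = −ln(0.5)/√(π²+ln²(0.5)) = 0.2155.
Characteristic equation s² + 4.5s + 3.5K_p = 0 gives ζ = 4.5/(2√(3.5K_p)).
Setting ζ = 0.2155: √(3.5K_p) = 4.5/(2·0.2155) = 10.44, so K_p = 109.1/3.5 = 31.2.

K_p = 31.2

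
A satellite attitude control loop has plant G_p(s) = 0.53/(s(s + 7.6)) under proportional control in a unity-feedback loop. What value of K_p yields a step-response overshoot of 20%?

From %OS = 100·exp(−πζ/√(1−ζ²)) = 20%, ζ = −ln(0.2)/√(π²+ln²(0.2)) = 0.4559.
Characteristic equation s² + 7.6s + 0.53K_p = 0 gives ζ = 7.6/(2√(0.53K_p)).
Setting ζ = 0.4559: √(0.53K_p) = 7.6/(2·0.4559) = 8.334, so K_p = 69.46/0.53 = 131.

K_p = 131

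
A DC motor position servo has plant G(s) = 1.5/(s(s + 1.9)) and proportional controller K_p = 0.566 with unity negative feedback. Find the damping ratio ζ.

1 + K_p·G(s) = 0 gives s² + 1.9s + 0.849 = 0.
So ω_n² = 0.849 ⇒ ω_n = 0.9214 rad/s, and ζ = 1.9/(2ω_n) = 1.03.

ζ = 1.03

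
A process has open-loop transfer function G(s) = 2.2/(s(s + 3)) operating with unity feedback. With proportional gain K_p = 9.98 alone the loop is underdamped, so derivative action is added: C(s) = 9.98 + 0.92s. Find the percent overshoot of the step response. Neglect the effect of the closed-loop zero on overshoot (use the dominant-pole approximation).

13.6%

Forward path: (9.98 + 0.92s)·2.2/(s(s+3)). The closed-loop characteristic equation is s² + (3 + 2.2·0.92)s + 2.2·9.98 = 0.
That is s² + 5.024s + 21.96 = 0, so ω_n = 4.686 rad/s and ζ = 5.024/(2·4.686) = 0.5361.
%OS = 100·exp(−πζ/√(1−ζ²)) = 13.6%.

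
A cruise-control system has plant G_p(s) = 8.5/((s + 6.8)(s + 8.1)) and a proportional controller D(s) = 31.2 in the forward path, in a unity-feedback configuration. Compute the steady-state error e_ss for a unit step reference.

0.172

The loop is type 0. Static position error constant K_pos = D(0)·G_p(0) = 31.2·0.1543 = 4.815.
Steady-state error to a unit step: e_ss = 1/(1+K_pos) = 1/5.815 = 0.172.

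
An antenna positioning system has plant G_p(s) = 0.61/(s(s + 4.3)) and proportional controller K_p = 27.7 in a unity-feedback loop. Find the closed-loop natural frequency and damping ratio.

ω_n = 4.11 rad/s, ζ = 0.523

The closed-loop denominator is s(s+4.3) + 27.7·0.61 = s² + 4.3s + 16.9.
So ω_n² = 16.9 ⇒ ω_n = 4.111 rad/s, and ζ = 4.3/(2ω_n) = 0.523.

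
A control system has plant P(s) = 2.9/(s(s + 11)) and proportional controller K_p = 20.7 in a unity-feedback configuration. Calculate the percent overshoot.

The closed-loop denominator s² + 11s + 60.03 gives ω_n = √60.03 = 7.748 and ζ = 11/(2ω_n) = 0.7099.
%OS = 100·exp(−πζ/√(1−ζ²)) = 100·exp(−π·0.7099/√0.4961) = 4.22%.

4.22%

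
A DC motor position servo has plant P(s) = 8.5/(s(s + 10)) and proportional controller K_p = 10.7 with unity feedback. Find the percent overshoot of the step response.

14.5%

From 1 + K_pP(s) = 0: s² + 10s + 90.95 = 0 ⇒ ω_n = 9.537, ζ = 0.5243.
%OS = 100·exp(−πζ/√(1−ζ²)) = 100·exp(−π·0.5243/√0.7251) = 14.5%.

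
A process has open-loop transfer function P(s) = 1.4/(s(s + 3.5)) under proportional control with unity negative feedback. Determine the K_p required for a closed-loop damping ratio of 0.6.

Closed-loop characteristic equation: s² + 3.5s + K_p·1.4 = 0.
So ω_n = √(1.4K_p) and 2ζω_n = 3.5, giving ζ = 3.5/(2√(1.4K_p)).
Setting ζ = 0.6: √(1.4K_p) = 3.5/(2·0.6) = 2.917, so K_p = 8.507/1.4 = 6.08.

K_p = 6.08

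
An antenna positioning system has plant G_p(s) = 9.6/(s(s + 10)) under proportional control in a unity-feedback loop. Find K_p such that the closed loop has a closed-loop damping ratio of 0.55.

Closed-loop characteristic equation: s² + 10s + K_p·9.6 = 0.
So ω_n = √(9.6K_p) and 2ζω_n = 10, giving ζ = 10/(2√(9.6K_p)).
Setting ζ = 0.55: √(9.6K_p) = 10/(2·0.55) = 9.091, so K_p = 82.64/9.6 = 8.61.

K_p = 8.61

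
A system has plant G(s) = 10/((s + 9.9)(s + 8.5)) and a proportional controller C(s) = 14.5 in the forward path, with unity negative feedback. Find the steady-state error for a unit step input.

The loop is type 0. Static position error constant K_pos = C(0)·G(0) = 14.5·0.1188 = 1.723.
Steady-state error to a unit step: e_ss = 1/(1+K_pos) = 1/2.723 = 0.367.

0.367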